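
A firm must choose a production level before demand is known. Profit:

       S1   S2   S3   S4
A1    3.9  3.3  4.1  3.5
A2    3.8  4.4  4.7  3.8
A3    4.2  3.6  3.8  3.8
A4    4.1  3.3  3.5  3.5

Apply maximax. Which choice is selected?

A2

Row maxima: A1=4.1, A2=4.7, A3=4.2, A4=4.1
Best best-case = 4.7 → A2.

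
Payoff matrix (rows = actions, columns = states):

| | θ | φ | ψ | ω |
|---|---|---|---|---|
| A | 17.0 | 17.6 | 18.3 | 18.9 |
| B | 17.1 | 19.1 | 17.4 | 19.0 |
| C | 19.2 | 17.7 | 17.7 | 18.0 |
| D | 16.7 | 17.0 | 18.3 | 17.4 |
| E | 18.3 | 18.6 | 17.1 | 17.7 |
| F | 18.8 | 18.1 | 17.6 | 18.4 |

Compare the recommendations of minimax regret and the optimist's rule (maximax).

minimax regret → F; maximax → C (disagree)

Column bests: θ=19.2, φ=19.1, ψ=18.3, ω=19.0.
A regrets: 2.2, 1.5, 0.0, 0.1 → max 2.2
B regrets: 2.1, 0.0, 0.9, 0.0 → max 2.1
C regrets: 0.0, 1.4, 0.6, 1.0 → max 1.4
D regrets: 2.5, 2.1, 0.0, 1.6 → max 2.5
E regrets: 0.9, 0.5, 1.2, 1.3 → max 1.3
F regrets: 0.4, 1.0, 0.7, 0.6 → max 1.0
Smallest max regret = 1.0 → F.
Row maxima: A=18.9, B=19.1, C=19.2, D=18.3, E=18.6, F=18.8
Best best-case = 19.2 → C.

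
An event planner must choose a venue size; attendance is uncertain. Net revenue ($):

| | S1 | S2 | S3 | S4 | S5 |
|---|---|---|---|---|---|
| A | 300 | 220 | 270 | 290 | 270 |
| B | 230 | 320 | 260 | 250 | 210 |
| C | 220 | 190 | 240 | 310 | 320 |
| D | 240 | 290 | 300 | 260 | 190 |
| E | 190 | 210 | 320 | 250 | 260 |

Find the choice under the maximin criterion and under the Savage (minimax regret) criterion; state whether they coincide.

maximin → A; minimax regret → A (agree)

Row minima: A=220, B=210, C=190, D=190, E=190
Best worst-case = 220 → A.
Column bests: S1=300, S2=320, S3=320, S4=310, S5=320.
A regrets: 0, 100, 50, 20, 50 → max 100
B regrets: 70, 0, 60, 60, 110 → max 110
C regrets: 80, 130, 80, 0, 0 → max 130
D regrets: 60, 30, 20, 50, 130 → max 130
E regrets: 110, 110, 0, 60, 60 → max 110
Smallest max regret = 100 → A.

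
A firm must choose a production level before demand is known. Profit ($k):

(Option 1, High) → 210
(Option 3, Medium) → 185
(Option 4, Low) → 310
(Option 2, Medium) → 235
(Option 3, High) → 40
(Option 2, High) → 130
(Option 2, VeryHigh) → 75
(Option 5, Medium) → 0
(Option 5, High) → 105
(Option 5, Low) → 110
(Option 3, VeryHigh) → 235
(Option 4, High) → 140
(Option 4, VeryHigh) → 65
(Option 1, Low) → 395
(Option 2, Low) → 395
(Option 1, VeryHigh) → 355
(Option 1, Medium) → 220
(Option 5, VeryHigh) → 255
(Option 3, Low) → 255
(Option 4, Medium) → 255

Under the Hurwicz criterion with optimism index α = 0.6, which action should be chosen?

Option 1

Option 1: 0.6·395 + 0.4·210 = 321
Option 2: 0.6·395 + 0.4·75 = 267
Option 3: 0.6·255 + 0.4·40 = 169
Option 4: 0.6·310 + 0.4·65 = 212
Option 5: 0.6·255 + 0.4·0 = 153
Highest Hurwicz score = 321 → Option 1.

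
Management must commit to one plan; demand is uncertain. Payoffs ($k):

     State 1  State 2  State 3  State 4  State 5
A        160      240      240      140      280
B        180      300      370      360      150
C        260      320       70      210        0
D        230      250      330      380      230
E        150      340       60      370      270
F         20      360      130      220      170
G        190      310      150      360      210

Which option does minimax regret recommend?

D

Column bests: State 1=260, State 2=360, State 3=370, State 4=380, State 5=280.
A regrets: 100, 120, 130, 240, 0 → max 240
B regrets: 80, 60, 0, 20, 130 → max 130
C regrets: 0, 40, 300, 170, 280 → max 300
D regrets: 30, 110, 40, 0, 50 → max 110
E regrets: 110, 20, 310, 10, 10 → max 310
F regrets: 240, 0, 240, 160, 110 → max 240
G regrets: 70, 50, 220, 20, 70 → max 220
Smallest max regret = 110 → D.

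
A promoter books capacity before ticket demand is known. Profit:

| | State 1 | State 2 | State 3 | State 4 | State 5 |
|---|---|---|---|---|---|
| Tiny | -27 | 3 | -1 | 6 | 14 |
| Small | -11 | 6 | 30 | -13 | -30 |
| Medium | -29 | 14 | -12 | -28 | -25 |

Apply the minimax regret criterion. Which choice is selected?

Tiny

Column bests: State 1=-11, State 2=14, State 3=30, State 4=6, State 5=14.
Tiny regrets: 16, 11, 31, 0, 0 → max 31
Small regrets: 0, 8, 0, 19, 44 → max 44
Medium regrets: 18, 0, 42, 34, 39 → max 42
Smallest max regret = 31 → Tiny.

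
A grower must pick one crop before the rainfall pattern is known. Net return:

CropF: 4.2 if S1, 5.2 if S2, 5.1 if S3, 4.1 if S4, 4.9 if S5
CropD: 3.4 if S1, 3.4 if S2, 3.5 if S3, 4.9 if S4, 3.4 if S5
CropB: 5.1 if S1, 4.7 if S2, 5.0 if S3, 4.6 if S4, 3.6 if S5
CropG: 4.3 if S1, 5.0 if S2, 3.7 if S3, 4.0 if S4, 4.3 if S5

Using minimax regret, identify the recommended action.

CropF

Column bests: S1=5.1, S2=5.2, S3=5.1, S4=4.9, S5=4.9.
CropF regrets: 0.9, 0.0, 0.0, 0.8, 0.0 → max 0.9
CropD regrets: 1.7, 1.8, 1.6, 0.0, 1.5 → max 1.8
CropB regrets: 0.0, 0.5, 0.1, 0.3, 1.3 → max 1.3
CropG regrets: 0.8, 0.2, 1.4, 0.9, 0.6 → max 1.4
Smallest max regret = 0.9 → CropF.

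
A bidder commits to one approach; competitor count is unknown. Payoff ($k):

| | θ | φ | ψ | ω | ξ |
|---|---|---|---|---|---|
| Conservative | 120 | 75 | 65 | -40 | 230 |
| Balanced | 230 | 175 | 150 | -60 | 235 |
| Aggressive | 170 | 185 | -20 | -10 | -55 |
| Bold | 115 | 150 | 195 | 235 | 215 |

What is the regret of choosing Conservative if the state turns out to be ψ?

Best payoff under ψ is 195.
Regret = 195 − 65 = 130.

130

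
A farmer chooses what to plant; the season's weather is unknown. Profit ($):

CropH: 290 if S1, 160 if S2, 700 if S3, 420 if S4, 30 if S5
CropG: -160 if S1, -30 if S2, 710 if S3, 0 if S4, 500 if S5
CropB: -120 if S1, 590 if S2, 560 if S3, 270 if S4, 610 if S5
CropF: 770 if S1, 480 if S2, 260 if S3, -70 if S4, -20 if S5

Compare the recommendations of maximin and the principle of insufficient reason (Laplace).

maximin → CropH; laplace → CropB (disagree)

Row minima: CropH=30, CropG=-160, CropB=-120, CropF=-70
Best worst-case = 30 → CropH.
Row averages: CropH=320, CropG=204, CropB=382, CropF=284
Highest average = 382 → CropB.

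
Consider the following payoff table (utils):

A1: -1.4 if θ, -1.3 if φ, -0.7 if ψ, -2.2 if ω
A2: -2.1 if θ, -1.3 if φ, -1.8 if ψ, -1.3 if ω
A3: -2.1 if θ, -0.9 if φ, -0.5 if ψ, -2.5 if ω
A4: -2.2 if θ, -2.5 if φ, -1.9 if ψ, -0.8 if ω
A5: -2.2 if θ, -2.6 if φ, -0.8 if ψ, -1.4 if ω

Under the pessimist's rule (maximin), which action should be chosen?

A2

Row minima: A1=-2.2, A2=-2.1, A3=-2.5, A4=-2.5, A5=-2.6
Best worst-case = -2.1 → A2.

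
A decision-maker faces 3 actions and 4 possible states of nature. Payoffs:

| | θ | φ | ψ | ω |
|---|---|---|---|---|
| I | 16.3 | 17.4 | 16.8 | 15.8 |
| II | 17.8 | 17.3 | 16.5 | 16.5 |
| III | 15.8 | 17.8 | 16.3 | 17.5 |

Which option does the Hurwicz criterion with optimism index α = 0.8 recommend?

I: 0.8·17.4 + 0.2·15.8 = 17.08
II: 0.8·17.8 + 0.2·16.5 = 17.54
III: 0.8·17.8 + 0.2·15.8 = 17.4
Highest Hurwicz score = 17.54 → II.

II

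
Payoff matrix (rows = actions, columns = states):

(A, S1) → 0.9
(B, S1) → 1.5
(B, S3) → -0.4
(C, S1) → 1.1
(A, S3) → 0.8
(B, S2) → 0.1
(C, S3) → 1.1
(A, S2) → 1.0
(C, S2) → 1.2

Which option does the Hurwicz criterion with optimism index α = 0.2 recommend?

C

A: 0.2·1.0 + 0.8·0.8 = 0.84
B: 0.2·1.5 + 0.8·(-0.4) = -0.02
C: 0.2·1.2 + 0.8·1.1 = 1.12
Highest Hurwicz score = 1.12 → C.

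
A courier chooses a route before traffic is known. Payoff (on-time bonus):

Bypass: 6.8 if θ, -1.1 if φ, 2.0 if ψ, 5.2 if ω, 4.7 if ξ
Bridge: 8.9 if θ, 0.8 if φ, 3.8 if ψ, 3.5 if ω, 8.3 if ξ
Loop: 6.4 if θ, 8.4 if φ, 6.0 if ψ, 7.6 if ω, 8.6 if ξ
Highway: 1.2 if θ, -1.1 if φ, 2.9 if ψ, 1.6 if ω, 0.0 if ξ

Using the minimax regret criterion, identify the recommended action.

Loop

Column bests: θ=8.9, φ=8.4, ψ=6.0, ω=7.6, ξ=8.6.
Bypass regrets: 2.1, 9.5, 4.0, 2.4, 3.9 → max 9.5
Bridge regrets: 0.0, 7.6, 2.2, 4.1, 0.3 → max 7.6
Loop regrets: 2.5, 0.0, 0.0, 0.0, 0.0 → max 2.5
Highway regrets: 7.7, 9.5, 3.1, 6.0, 8.6 → max 9.5
Smallest max regret = 2.5 → Loop.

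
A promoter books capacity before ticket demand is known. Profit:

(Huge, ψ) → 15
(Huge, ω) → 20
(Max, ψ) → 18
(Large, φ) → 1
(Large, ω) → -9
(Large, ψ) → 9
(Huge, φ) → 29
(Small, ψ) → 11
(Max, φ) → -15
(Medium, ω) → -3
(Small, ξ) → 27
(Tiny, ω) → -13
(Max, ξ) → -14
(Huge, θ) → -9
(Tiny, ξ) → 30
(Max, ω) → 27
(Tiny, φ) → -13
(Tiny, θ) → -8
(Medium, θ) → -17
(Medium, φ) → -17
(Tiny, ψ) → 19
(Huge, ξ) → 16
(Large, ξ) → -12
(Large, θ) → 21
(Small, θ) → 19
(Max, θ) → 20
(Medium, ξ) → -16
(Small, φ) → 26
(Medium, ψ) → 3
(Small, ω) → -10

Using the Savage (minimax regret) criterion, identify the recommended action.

Column bests: θ=21, φ=29, ψ=19, ω=27, ξ=30.
Tiny regrets: 29, 42, 0, 40, 0 → max 42
Small regrets: 2, 3, 8, 37, 3 → max 37
Medium regrets: 38, 46, 16, 30, 46 → max 46
Large regrets: 0, 28, 10, 36, 42 → max 42
Huge regrets: 30, 0, 4, 7, 14 → max 30
Max regrets: 1, 44, 1, 0, 44 → max 44
Smallest max regret = 30 → Huge.

Huge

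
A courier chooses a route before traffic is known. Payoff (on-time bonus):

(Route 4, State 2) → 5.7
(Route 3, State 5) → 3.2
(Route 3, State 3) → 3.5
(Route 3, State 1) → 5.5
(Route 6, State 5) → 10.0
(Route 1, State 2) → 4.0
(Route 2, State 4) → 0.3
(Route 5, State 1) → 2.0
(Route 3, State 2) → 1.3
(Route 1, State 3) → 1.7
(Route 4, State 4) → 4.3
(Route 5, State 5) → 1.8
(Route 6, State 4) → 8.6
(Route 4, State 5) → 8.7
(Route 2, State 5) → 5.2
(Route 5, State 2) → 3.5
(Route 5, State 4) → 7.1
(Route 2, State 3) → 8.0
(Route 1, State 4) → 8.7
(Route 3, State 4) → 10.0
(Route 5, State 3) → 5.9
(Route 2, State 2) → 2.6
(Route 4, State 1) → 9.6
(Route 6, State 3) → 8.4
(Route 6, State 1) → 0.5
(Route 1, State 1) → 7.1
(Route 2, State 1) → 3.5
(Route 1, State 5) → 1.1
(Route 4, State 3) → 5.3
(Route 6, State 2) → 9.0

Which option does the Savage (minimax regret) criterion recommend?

Column bests: State 1=9.6, State 2=9.0, State 3=8.4, State 4=10.0, State 5=10.0.
Route 1 regrets: 2.5, 5.0, 6.7, 1.3, 8.9 → max 8.9
Route 2 regrets: 6.1, 6.4, 0.4, 9.7, 4.8 → max 9.7
Route 3 regrets: 4.1, 7.7, 4.9, 0.0, 6.8 → max 7.7
Route 4 regrets: 0.0, 3.3, 3.1, 5.7, 1.3 → max 5.7
Route 5 regrets: 7.6, 5.5, 2.5, 2.9, 8.2 → max 8.2
Route 6 regrets: 9.1, 0.0, 0.0, 1.4, 0.0 → max 9.1
Smallest max regret = 5.7 → Route 4.

Route 4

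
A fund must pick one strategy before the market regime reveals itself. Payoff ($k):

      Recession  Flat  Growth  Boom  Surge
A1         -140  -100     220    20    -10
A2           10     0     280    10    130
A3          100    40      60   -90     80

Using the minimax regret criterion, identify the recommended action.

Column bests: Recession=100, Flat=40, Growth=280, Boom=20, Surge=130.
A1 regrets: 240, 140, 60, 0, 140 → max 240
A2 regrets: 90, 40, 0, 10, 0 → max 90
A3 regrets: 0, 0, 220, 110, 50 → max 220
Smallest max regret = 90 → A2.

A2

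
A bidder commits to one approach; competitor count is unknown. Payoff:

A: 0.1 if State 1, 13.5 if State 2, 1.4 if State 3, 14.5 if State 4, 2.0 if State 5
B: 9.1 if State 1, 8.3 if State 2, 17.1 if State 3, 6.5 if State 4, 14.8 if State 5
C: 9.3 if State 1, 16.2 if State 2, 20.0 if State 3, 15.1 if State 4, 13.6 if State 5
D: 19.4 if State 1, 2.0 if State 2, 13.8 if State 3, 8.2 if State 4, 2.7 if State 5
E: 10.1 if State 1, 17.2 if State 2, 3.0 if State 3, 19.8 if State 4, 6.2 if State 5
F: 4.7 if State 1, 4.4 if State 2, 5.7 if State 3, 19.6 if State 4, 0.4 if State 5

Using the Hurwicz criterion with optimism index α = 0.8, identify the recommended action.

A: 0.8·14.5 + 0.2·0.1 = 11.62
B: 0.8·17.1 + 0.2·6.5 = 14.98
C: 0.8·20.0 + 0.2·9.3 = 17.86
D: 0.8·19.4 + 0.2·2.0 = 15.92
E: 0.8·19.8 + 0.2·3.0 = 16.44
F: 0.8·19.6 + 0.2·0.4 = 15.76
Highest Hurwicz score = 17.86 → C.

C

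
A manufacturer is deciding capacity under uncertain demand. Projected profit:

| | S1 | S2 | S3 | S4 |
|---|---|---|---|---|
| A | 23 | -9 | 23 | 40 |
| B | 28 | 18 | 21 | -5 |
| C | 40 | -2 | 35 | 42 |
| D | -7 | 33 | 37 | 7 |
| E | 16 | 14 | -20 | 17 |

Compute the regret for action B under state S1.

12

Best payoff under S1 is 40.
Regret = 40 − 28 = 12.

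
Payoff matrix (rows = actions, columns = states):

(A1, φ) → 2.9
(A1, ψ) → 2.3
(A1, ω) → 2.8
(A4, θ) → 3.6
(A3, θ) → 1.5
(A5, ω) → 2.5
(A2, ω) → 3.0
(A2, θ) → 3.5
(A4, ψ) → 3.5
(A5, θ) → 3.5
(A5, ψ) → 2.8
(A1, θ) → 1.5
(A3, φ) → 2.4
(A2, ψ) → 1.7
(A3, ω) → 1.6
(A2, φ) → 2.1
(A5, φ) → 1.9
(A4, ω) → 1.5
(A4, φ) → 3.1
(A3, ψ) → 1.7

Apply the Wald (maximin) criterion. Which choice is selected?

Row minima: A1=1.5, A2=1.7, A3=1.5, A4=1.5, A5=1.9
Best worst-case = 1.9 → A5.

A5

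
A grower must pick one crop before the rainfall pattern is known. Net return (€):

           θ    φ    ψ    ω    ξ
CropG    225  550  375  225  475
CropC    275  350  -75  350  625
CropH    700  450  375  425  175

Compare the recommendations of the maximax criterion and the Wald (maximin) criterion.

maximax → CropH; maximin → CropG (disagree)

Row maxima: CropG=550, CropC=625, CropH=700
Best best-case = 700 → CropH.
Row minima: CropG=225, CropC=-75, CropH=175
Best worst-case = 225 → CropG.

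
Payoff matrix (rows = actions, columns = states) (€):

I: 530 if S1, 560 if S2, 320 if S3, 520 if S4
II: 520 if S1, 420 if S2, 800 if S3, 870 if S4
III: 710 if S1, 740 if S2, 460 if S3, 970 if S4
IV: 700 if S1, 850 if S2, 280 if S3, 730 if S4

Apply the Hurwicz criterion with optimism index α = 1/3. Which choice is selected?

I: 1/3·560 + 2/3·320 = 400
II: 1/3·870 + 2/3·420 = 570
III: 1/3·970 + 2/3·460 = 630
IV: 1/3·850 + 2/3·280 = 470
Highest Hurwicz score = 630 → III.

III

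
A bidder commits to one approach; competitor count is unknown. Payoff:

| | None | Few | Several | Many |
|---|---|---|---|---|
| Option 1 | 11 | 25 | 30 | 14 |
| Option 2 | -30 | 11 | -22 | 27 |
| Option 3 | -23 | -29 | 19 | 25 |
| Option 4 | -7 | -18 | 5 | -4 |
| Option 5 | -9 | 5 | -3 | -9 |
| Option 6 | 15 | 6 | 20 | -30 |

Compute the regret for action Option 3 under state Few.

54

Best payoff under Few is 25.
Regret = 25 − (-29) = 54.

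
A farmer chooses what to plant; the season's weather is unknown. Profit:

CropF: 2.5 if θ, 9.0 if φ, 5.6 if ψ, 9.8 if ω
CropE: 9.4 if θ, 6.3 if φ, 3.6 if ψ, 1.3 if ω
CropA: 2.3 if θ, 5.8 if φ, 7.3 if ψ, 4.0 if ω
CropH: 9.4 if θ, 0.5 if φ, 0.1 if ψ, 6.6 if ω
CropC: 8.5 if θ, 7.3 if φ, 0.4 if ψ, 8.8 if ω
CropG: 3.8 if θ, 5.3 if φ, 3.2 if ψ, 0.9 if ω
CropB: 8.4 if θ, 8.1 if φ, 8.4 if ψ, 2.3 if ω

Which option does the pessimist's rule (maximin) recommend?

CropF

Row minima: CropF=2.5, CropE=1.3, CropA=2.3, CropH=0.1, CropC=0.4, CropG=0.9, CropB=2.3
Best worst-case = 2.5 → CropF.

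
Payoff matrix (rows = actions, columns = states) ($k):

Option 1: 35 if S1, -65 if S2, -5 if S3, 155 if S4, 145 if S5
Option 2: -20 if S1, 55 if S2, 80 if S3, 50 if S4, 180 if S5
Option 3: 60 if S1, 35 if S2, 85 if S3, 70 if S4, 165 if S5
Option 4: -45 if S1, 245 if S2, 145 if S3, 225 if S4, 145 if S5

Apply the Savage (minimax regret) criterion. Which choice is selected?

Option 4

Column bests: S1=60, S2=245, S3=145, S4=225, S5=180.
Option 1 regrets: 25, 310, 150, 70, 35 → max 310
Option 2 regrets: 80, 190, 65, 175, 0 → max 190
Option 3 regrets: 0, 210, 60, 155, 15 → max 210
Option 4 regrets: 105, 0, 0, 0, 35 → max 105
Smallest max regret = 105 → Option 4.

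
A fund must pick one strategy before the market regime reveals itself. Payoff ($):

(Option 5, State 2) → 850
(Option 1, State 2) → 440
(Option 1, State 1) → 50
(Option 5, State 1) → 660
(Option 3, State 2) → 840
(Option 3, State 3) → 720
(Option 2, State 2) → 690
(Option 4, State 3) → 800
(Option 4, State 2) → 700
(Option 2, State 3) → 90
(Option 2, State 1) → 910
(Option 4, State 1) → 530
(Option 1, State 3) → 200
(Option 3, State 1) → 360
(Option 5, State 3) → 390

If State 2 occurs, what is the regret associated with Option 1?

410

Best payoff under State 2 is 850.
Regret = 850 − 440 = 410.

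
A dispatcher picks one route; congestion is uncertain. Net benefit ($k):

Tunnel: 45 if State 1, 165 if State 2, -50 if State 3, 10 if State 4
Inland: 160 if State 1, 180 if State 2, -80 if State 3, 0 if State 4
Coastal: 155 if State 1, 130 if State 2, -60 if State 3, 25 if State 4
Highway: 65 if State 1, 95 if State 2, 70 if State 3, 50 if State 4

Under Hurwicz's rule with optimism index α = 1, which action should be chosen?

Inland

Tunnel: 1·165 + 0·(-50) = 165
Inland: 1·180 + 0·(-80) = 180
Coastal: 1·155 + 0·(-60) = 155
Highway: 1·95 + 0·50 = 95
Highest Hurwicz score = 180 → Inland.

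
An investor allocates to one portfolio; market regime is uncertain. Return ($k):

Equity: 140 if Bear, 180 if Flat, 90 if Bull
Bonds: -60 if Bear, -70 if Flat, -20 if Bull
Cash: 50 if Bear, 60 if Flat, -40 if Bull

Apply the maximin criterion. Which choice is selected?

Row minima: Equity=90, Bonds=-70, Cash=-40
Best worst-case = 90 → Equity.

Equity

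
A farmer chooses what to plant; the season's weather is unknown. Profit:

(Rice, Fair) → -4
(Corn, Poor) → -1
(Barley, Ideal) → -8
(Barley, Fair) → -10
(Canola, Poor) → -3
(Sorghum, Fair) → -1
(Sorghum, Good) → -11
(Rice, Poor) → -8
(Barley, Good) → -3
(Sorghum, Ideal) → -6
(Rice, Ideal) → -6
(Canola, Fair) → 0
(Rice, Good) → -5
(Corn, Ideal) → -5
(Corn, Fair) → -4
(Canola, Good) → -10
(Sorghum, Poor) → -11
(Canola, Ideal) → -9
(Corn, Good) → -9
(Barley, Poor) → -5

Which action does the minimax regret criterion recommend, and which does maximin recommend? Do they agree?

minimax regret → Corn; maximin → Rice (disagree)

Column bests: Poor=-1, Fair=0, Good=-3, Ideal=-5.
Canola regrets: 2, 0, 7, 4 → max 7
Barley regrets: 4, 10, 0, 3 → max 10
Rice regrets: 7, 4, 2, 1 → max 7
Corn regrets: 0, 4, 6, 0 → max 6
Sorghum regrets: 10, 1, 8, 1 → max 10
Smallest max regret = 6 → Corn.
Row minima: Canola=-10, Barley=-10, Rice=-8, Corn=-9, Sorghum=-11
Best worst-case = -8 → Rice.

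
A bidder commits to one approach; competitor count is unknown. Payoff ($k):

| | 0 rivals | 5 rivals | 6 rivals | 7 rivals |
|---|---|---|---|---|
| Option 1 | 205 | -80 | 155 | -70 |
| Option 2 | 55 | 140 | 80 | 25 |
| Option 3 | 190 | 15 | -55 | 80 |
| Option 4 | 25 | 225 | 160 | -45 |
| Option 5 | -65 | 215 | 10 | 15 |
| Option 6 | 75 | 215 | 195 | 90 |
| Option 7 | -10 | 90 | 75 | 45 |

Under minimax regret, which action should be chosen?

Option 6

Column bests: 0 rivals=205, 5 rivals=225, 6 rivals=195, 7 rivals=90.
Option 1 regrets: 0, 305, 40, 160 → max 305
Option 2 regrets: 150, 85, 115, 65 → max 150
Option 3 regrets: 15, 210, 250, 10 → max 250
Option 4 regrets: 180, 0, 35, 135 → max 180
Option 5 regrets: 270, 10, 185, 75 → max 270
Option 6 regrets: 130, 10, 0, 0 → max 130
Option 7 regrets: 215, 135, 120, 45 → max 215
Smallest max regret = 130 → Option 6.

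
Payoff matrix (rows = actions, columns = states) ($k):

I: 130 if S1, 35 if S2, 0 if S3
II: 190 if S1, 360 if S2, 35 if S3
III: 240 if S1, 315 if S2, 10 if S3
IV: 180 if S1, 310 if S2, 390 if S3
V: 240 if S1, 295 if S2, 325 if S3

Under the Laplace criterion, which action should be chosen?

IV

Row averages: I=55, II=195, III=565/3, IV=880/3, V=860/3
Highest average = 880/3 → IV.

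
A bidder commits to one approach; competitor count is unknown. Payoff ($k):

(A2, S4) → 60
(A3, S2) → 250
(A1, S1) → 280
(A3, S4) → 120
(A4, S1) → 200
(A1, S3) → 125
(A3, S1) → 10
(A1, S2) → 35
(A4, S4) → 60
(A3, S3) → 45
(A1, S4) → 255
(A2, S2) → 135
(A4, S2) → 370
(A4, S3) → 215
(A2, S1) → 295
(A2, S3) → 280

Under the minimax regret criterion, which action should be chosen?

Column bests: S1=295, S2=370, S3=280, S4=255.
A1 regrets: 15, 335, 155, 0 → max 335
A2 regrets: 0, 235, 0, 195 → max 235
A3 regrets: 285, 120, 235, 135 → max 285
A4 regrets: 95, 0, 65, 195 → max 195
Smallest max regret = 195 → A4.

A4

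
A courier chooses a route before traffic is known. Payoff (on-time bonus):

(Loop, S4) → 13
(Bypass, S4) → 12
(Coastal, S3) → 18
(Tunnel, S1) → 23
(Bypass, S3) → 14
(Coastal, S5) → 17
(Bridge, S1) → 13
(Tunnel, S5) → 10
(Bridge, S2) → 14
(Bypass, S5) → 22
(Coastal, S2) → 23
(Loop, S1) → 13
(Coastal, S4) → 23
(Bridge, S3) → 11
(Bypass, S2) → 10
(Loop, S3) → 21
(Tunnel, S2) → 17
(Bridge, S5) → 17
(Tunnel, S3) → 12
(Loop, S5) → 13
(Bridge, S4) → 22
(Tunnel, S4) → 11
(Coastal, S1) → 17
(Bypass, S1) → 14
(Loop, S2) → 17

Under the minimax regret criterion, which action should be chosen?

Coastal

Column bests: S1=23, S2=23, S3=21, S4=23, S5=22.
Bridge regrets: 10, 9, 10, 1, 5 → max 10
Coastal regrets: 6, 0, 3, 0, 5 → max 6
Tunnel regrets: 0, 6, 9, 12, 12 → max 12
Loop regrets: 10, 6, 0, 10, 9 → max 10
Bypass regrets: 9, 13, 7, 11, 0 → max 13
Smallest max regret = 6 → Coastal.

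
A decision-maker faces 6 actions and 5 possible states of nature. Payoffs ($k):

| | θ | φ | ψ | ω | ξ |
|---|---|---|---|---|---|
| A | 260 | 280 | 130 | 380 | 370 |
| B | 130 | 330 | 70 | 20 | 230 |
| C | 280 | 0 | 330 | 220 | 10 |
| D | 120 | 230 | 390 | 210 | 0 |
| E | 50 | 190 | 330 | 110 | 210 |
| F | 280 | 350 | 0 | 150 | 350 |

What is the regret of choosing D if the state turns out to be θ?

Best payoff under θ is 280.
Regret = 280 − 120 = 160.

160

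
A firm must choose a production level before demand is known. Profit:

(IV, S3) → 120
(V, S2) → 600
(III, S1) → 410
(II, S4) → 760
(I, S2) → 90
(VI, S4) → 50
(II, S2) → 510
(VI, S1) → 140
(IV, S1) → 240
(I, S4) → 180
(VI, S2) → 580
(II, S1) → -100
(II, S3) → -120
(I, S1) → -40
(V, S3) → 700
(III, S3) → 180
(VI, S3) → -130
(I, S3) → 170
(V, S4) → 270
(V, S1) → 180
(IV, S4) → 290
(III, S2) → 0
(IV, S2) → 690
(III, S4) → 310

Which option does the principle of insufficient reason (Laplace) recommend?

Row averages: I=100, II=262.5, III=225, IV=335, V=437.5, VI=160
Highest average = 437.5 → V.

V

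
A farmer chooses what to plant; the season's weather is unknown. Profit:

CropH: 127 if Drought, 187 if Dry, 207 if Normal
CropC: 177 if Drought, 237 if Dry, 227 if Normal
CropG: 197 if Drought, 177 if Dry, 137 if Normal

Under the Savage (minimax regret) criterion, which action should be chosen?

Column bests: Drought=197, Dry=237, Normal=227.
CropH regrets: 70, 50, 20 → max 70
CropC regrets: 20, 0, 0 → max 20
CropG regrets: 0, 60, 90 → max 90
Smallest max regret = 20 → CropC.

CropC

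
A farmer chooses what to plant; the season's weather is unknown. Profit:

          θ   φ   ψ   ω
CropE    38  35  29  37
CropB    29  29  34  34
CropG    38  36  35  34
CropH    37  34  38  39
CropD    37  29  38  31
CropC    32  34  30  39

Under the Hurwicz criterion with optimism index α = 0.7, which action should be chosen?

CropH

CropE: 0.7·38 + 0.3·29 = 35.3
CropB: 0.7·34 + 0.3·29 = 32.5
CropG: 0.7·38 + 0.3·34 = 36.8
CropH: 0.7·39 + 0.3·34 = 37.5
CropD: 0.7·38 + 0.3·29 = 35.3
CropC: 0.7·39 + 0.3·30 = 36.3
Highest Hurwicz score = 37.5 → CropH.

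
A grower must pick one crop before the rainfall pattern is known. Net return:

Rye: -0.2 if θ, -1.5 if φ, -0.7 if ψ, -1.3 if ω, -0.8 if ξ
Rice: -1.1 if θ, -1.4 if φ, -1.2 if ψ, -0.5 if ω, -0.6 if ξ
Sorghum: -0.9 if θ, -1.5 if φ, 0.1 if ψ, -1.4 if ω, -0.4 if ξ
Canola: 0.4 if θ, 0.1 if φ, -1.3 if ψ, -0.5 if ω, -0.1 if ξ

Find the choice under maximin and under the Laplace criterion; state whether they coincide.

maximin → Canola; laplace → Canola (agree)

Row minima: Rye=-1.5, Rice=-1.4, Sorghum=-1.5, Canola=-1.3
Best worst-case = -1.3 → Canola.
Row averages: Rye=-0.9, Rice=-0.96, Sorghum=-0.82, Canola=-0.28
Highest average = -0.28 → Canola.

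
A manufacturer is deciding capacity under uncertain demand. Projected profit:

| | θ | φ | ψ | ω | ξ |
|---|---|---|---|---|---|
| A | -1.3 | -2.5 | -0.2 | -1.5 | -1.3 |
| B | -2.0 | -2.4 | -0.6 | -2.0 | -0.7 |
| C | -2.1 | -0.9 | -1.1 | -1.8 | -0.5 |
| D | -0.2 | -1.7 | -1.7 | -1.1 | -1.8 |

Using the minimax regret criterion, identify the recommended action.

Column bests: θ=-0.2, φ=-0.9, ψ=-0.2, ω=-1.1, ξ=-0.5.
A regrets: 1.1, 1.6, 0.0, 0.4, 0.8 → max 1.6
B regrets: 1.8, 1.5, 0.4, 0.9, 0.2 → max 1.8
C regrets: 1.9, 0.0, 0.9, 0.7, 0.0 → max 1.9
D regrets: 0.0, 0.8, 1.5, 0.0, 1.3 → max 1.5
Smallest max regret = 1.5 → D.

D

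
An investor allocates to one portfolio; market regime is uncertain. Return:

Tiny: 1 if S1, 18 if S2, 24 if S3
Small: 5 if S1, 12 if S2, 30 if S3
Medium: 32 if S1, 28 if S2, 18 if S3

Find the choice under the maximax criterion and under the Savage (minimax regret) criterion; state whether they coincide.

maximax → Medium; minimax regret → Medium (agree)

Row maxima: Tiny=24, Small=30, Medium=32
Best best-case = 32 → Medium.
Column bests: S1=32, S2=28, S3=30.
Tiny regrets: 31, 10, 6 → max 31
Small regrets: 27, 16, 0 → max 27
Medium regrets: 0, 0, 12 → max 12
Smallest max regret = 12 → Medium.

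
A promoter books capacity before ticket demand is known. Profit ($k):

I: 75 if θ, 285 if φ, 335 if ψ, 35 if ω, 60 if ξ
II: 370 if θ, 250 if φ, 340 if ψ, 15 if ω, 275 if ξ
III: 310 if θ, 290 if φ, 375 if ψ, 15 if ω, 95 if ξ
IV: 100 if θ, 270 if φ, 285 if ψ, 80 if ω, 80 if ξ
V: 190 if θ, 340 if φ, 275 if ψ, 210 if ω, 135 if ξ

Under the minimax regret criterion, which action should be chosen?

Column bests: θ=370, φ=340, ψ=375, ω=210, ξ=275.
I regrets: 295, 55, 40, 175, 215 → max 295
II regrets: 0, 90, 35, 195, 0 → max 195
III regrets: 60, 50, 0, 195, 180 → max 195
IV regrets: 270, 70, 90, 130, 195 → max 270
V regrets: 180, 0, 100, 0, 140 → max 180
Smallest max regret = 180 → V.

V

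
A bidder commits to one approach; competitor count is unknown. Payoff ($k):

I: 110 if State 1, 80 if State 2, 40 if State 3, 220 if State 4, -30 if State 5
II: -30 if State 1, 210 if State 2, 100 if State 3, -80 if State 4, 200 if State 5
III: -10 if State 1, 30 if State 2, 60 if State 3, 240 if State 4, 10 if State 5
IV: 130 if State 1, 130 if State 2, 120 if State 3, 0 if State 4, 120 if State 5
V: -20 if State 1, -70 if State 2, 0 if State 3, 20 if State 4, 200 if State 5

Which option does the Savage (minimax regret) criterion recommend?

Column bests: State 1=130, State 2=210, State 3=120, State 4=240, State 5=200.
I regrets: 20, 130, 80, 20, 230 → max 230
II regrets: 160, 0, 20, 320, 0 → max 320
III regrets: 140, 180, 60, 0, 190 → max 190
IV regrets: 0, 80, 0, 240, 80 → max 240
V regrets: 150, 280, 120, 220, 0 → max 280
Smallest max regret = 190 → III.

III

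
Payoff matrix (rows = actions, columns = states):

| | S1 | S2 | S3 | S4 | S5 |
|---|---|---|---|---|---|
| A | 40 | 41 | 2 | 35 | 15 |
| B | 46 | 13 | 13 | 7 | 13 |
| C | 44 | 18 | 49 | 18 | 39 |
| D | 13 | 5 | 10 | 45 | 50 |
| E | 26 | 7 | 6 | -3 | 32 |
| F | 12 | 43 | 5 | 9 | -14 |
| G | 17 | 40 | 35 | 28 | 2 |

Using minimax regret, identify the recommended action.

Column bests: S1=46, S2=43, S3=49, S4=45, S5=50.
A regrets: 6, 2, 47, 10, 35 → max 47
B regrets: 0, 30, 36, 38, 37 → max 38
C regrets: 2, 25, 0, 27, 11 → max 27
D regrets: 33, 38, 39, 0, 0 → max 39
E regrets: 20, 36, 43, 48, 18 → max 48
F regrets: 34, 0, 44, 36, 64 → max 64
G regrets: 29, 3, 14, 17, 48 → max 48
Smallest max regret = 27 → C.

C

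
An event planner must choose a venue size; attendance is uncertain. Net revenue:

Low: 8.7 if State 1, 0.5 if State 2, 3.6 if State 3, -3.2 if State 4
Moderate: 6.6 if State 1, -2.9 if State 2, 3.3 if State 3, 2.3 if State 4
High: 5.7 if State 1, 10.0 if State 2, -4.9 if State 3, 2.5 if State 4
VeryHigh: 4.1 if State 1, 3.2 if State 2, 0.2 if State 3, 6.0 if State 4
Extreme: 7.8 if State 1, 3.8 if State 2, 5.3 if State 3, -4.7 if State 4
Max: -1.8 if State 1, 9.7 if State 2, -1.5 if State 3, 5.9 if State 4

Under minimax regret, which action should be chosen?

VeryHigh

Column bests: State 1=8.7, State 2=10.0, State 3=5.3, State 4=6.0.
Low regrets: 0.0, 9.5, 1.7, 9.2 → max 9.5
Moderate regrets: 2.1, 12.9, 2.0, 3.7 → max 12.9
High regrets: 3.0, 0.0, 10.2, 3.5 → max 10.2
VeryHigh regrets: 4.6, 6.8, 5.1, 0.0 → max 6.8
Extreme regrets: 0.9, 6.2, 0.0, 10.7 → max 10.7
Max regrets: 10.5, 0.3, 6.8, 0.1 → max 10.5
Smallest max regret = 6.8 → VeryHigh.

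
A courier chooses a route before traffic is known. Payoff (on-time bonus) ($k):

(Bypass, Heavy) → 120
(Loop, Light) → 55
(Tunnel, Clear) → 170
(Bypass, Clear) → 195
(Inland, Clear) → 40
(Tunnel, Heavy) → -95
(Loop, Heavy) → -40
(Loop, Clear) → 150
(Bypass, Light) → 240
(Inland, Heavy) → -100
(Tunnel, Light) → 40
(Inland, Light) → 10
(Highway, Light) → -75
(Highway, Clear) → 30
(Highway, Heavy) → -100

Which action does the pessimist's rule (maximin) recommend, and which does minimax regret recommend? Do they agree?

Row minima: Inland=-100, Highway=-100, Tunnel=-95, Bypass=120, Loop=-40
Best worst-case = 120 → Bypass.
Column bests: Clear=195, Light=240, Heavy=120.
Inland regrets: 155, 230, 220 → max 230
Highway regrets: 165, 315, 220 → max 315
Tunnel regrets: 25, 200, 215 → max 215
Bypass regrets: 0, 0, 0 → max 0
Loop regrets: 45, 185, 160 → max 185
Smallest max regret = 0 → Bypass.

maximin → Bypass; minimax regret → Bypass (agree)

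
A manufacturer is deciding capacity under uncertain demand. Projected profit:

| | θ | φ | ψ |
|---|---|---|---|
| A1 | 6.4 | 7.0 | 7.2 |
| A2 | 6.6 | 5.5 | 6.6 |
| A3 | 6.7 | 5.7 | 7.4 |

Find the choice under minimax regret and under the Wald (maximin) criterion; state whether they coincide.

minimax regret → A1; maximin → A1 (agree)

Column bests: θ=6.7, φ=7.0, ψ=7.4.
A1 regrets: 0.3, 0.0, 0.2 → max 0.3
A2 regrets: 0.1, 1.5, 0.8 → max 1.5
A3 regrets: 0.0, 1.3, 0.0 → max 1.3
Smallest max regret = 0.3 → A1.
Row minima: A1=6.4, A2=5.5, A3=5.7
Best worst-case = 6.4 → A1.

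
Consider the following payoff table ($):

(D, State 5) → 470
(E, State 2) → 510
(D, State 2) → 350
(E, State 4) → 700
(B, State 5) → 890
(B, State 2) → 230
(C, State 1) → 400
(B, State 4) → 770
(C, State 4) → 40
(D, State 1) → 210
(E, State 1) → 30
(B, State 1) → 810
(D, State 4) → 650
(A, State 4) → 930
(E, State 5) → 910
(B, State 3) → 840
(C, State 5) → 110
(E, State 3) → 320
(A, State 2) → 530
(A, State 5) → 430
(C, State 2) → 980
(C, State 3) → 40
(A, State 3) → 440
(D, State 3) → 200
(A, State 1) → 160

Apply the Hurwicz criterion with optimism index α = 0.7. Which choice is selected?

A: 0.7·930 + 0.3·160 = 699
B: 0.7·890 + 0.3·230 = 692
C: 0.7·980 + 0.3·40 = 698
D: 0.7·650 + 0.3·200 = 515
E: 0.7·910 + 0.3·30 = 646
Highest Hurwicz score = 699 → A.

A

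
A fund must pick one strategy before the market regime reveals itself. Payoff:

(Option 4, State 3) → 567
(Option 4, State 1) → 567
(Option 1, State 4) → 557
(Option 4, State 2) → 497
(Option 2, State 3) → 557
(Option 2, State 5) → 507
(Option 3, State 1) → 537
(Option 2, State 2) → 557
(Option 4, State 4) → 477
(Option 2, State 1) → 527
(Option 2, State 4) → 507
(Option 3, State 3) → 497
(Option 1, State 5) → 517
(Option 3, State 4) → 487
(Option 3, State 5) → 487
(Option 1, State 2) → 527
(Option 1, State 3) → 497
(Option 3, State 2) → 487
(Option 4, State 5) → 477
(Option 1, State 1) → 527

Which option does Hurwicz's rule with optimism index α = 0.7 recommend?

Option 1: 0.7·557 + 0.3·497 = 539
Option 2: 0.7·557 + 0.3·507 = 542
Option 3: 0.7·537 + 0.3·487 = 522
Option 4: 0.7·567 + 0.3·477 = 540
Highest Hurwicz score = 542 → Option 2.

Option 2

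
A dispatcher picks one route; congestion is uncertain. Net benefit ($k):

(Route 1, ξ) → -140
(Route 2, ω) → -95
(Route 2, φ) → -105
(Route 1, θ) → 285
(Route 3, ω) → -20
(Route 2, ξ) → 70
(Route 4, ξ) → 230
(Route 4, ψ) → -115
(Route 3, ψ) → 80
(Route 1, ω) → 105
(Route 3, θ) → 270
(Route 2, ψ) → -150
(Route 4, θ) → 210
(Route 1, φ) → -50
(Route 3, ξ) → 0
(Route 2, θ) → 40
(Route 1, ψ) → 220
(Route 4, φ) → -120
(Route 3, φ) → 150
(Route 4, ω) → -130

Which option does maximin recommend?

Row minima: Route 1=-140, Route 2=-150, Route 3=-20, Route 4=-130
Best worst-case = -20 → Route 3.

Route 3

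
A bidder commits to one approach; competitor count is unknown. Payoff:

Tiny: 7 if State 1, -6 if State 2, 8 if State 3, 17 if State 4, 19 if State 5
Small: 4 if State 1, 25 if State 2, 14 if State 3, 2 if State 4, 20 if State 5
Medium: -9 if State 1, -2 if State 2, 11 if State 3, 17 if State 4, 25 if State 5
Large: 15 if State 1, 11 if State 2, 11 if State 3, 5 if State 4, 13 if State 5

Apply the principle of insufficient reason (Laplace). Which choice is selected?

Row averages: Tiny=9, Small=13, Medium=8.4, Large=11
Highest average = 13 → Small.

Small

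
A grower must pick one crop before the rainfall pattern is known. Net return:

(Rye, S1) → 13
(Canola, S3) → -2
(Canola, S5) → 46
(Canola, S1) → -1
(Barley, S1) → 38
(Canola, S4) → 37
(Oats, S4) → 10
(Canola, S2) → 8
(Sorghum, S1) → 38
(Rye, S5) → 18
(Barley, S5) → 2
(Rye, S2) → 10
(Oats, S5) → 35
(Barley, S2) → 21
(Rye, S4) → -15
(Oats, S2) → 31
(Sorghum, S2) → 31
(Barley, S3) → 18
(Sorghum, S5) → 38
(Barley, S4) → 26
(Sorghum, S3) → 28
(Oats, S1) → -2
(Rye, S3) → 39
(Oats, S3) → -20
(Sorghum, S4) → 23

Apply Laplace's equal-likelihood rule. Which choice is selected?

Row averages: Sorghum=31.6, Canola=17.6, Barley=21, Rye=13, Oats=10.8
Highest average = 31.6 → Sorghum.

Sorghum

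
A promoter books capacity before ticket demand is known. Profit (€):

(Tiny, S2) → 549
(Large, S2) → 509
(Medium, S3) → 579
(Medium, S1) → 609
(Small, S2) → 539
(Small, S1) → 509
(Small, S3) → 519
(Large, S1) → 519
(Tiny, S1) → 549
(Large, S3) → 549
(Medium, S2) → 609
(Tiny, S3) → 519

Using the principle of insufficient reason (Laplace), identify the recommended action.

Medium

Row averages: Tiny=539, Small=1567/3, Medium=599, Large=1577/3
Highest average = 599 → Medium.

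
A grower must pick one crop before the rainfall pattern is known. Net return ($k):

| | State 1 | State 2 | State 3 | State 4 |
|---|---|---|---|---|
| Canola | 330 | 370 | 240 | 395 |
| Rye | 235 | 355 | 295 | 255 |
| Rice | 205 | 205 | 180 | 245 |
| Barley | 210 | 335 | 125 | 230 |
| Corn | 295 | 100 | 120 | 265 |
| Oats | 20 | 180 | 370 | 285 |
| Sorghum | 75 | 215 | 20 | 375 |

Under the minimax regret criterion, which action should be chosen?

Column bests: State 1=330, State 2=370, State 3=370, State 4=395.
Canola regrets: 0, 0, 130, 0 → max 130
Rye regrets: 95, 15, 75, 140 → max 140
Rice regrets: 125, 165, 190, 150 → max 190
Barley regrets: 120, 35, 245, 165 → max 245
Corn regrets: 35, 270, 250, 130 → max 270
Oats regrets: 310, 190, 0, 110 → max 310
Sorghum regrets: 255, 155, 350, 20 → max 350
Smallest max regret = 130 → Canola.

Canola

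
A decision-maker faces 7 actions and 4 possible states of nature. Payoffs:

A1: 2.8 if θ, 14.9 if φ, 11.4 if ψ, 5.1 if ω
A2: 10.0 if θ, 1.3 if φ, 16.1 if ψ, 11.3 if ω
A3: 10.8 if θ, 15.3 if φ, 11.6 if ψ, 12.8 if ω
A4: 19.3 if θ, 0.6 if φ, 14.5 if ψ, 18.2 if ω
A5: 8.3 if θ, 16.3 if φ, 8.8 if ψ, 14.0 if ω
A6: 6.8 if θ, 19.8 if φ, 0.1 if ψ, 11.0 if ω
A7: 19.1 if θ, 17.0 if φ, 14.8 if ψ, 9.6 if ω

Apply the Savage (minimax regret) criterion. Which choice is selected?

Column bests: θ=19.3, φ=19.8, ψ=16.1, ω=18.2.
A1 regrets: 16.5, 4.9, 4.7, 13.1 → max 16.5
A2 regrets: 9.3, 18.5, 0.0, 6.9 → max 18.5
A3 regrets: 8.5, 4.5, 4.5, 5.4 → max 8.5
A4 regrets: 0.0, 19.2, 1.6, 0.0 → max 19.2
A5 regrets: 11.0, 3.5, 7.3, 4.2 → max 11.0
A6 regrets: 12.5, 0.0, 16.0, 7.2 → max 16.0
A7 regrets: 0.2, 2.8, 1.3, 8.6 → max 8.6
Smallest max regret = 8.5 → A3.

A3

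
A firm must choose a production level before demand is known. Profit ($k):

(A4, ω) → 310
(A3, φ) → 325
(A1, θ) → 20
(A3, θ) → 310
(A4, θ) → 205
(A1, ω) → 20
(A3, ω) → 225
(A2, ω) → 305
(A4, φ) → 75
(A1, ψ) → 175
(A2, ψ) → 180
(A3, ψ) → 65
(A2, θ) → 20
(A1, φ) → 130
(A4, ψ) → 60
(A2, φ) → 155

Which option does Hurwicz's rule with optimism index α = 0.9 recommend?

A3

A1: 0.9·175 + 0.1·20 = 159.5
A2: 0.9·305 + 0.1·20 = 276.5
A3: 0.9·325 + 0.1·65 = 299
A4: 0.9·310 + 0.1·60 = 285
Highest Hurwicz score = 299 → A3.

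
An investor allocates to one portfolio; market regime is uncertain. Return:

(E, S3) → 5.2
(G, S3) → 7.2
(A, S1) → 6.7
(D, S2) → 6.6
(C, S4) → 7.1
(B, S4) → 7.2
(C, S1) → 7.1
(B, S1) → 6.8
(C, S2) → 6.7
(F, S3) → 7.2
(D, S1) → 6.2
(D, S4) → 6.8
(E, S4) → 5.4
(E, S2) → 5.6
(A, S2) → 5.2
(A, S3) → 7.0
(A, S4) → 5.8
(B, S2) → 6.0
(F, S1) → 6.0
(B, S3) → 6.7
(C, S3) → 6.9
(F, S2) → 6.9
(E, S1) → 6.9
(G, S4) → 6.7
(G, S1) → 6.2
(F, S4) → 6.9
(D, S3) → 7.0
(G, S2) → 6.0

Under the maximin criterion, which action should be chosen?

Row minima: A=5.2, B=6.0, C=6.7, D=6.2, E=5.2, F=6.0, G=6.0
Best worst-case = 6.7 → C.

C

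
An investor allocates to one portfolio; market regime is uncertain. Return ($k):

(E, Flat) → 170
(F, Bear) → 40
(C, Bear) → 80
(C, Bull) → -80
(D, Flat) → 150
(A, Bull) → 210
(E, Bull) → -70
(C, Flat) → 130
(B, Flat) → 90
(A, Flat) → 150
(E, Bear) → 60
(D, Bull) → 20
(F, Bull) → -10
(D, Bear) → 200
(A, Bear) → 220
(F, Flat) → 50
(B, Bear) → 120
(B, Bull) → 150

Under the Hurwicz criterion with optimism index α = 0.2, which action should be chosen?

A: 0.2·220 + 0.8·150 = 164
B: 0.2·150 + 0.8·90 = 102
C: 0.2·130 + 0.8·(-80) = -38
D: 0.2·200 + 0.8·20 = 56
E: 0.2·170 + 0.8·(-70) = -22
F: 0.2·50 + 0.8·(-10) = 2
Highest Hurwicz score = 164 → A.

A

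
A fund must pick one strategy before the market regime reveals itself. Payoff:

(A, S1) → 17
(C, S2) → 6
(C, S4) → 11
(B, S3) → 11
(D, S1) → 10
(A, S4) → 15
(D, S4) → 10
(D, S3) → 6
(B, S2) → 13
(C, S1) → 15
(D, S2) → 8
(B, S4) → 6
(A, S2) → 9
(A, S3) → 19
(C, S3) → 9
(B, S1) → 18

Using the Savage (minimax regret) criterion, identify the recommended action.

Column bests: S1=18, S2=13, S3=19, S4=15.
A regrets: 1, 4, 0, 0 → max 4
B regrets: 0, 0, 8, 9 → max 9
C regrets: 3, 7, 10, 4 → max 10
D regrets: 8, 5, 13, 5 → max 13
Smallest max regret = 4 → A.

A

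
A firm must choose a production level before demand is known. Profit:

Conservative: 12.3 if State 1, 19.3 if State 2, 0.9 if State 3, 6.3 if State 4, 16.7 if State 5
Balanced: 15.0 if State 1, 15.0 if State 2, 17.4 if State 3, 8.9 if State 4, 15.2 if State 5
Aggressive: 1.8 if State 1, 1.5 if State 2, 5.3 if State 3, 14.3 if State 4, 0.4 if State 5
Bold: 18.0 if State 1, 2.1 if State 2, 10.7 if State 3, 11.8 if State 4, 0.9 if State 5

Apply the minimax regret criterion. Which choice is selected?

Balanced

Column bests: State 1=18.0, State 2=19.3, State 3=17.4, State 4=14.3, State 5=16.7.
Conservative regrets: 5.7, 0.0, 16.5, 8.0, 0.0 → max 16.5
Balanced regrets: 3.0, 4.3, 0.0, 5.4, 1.5 → max 5.4
Aggressive regrets: 16.2, 17.8, 12.1, 0.0, 16.3 → max 17.8
Bold regrets: 0.0, 17.2, 6.7, 2.5, 15.8 → max 17.2
Smallest max regret = 5.4 → Balanced.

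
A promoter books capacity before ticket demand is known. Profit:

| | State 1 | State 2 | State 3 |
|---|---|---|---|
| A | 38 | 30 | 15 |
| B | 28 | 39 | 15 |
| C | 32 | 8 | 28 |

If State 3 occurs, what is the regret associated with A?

Best payoff under State 3 is 28.
Regret = 28 − 15 = 13.

13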